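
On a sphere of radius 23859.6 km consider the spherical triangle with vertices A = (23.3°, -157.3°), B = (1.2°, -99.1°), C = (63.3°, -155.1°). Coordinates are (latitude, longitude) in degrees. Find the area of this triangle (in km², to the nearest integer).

243734472 km²

Side lengths (central angles): a = 1.2975, b = 0.6986, c = 1.0562 rad; semiperimeter s = 1.5262.
By l'Huilier's theorem, tan(E/4) = √[tan(s/2) tan((s−a)/2) tan((s−b)/2) tan((s−c)/2)], giving spherical excess E = 0.4281 rad.
Area = E·R² = 0.4281 × (23859.6)² ≈ 243734472 km².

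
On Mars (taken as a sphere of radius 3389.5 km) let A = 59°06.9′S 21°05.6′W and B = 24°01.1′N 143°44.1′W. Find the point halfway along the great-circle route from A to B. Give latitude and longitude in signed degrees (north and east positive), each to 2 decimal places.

Central angle δ = 2.2171 rad. Interpolating on the sphere with fraction f = 0.5:
P = [sin((1−f)δ)·A + sin(fδ)·B] / sin δ = 1.1211·A + 1.1211·B in Cartesian coordinates,
giving P = (-0.2888, -0.8129, -0.5058), i.e. latitude -30.39°, longitude -109.56°.

-30.39°, -109.56°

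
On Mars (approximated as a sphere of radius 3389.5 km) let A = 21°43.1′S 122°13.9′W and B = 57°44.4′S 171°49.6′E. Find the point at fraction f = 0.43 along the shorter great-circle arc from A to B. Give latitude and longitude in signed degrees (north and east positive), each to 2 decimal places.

The central angle between A and B is δ = 1.0297 rad.
With f = 0.43, the slerp weights are sin((1−f)δ)/sin δ = 0.6461 and sin(fδ)/sin δ = 0.4999.
Weighted sum of the unit vectors: (0.6461)·(-0.4955,-0.7859,-0.3700) + (0.4999)·(-0.5283,0.0759,-0.8456) = (-0.5842, -0.4698, -0.6618).
Converting back: φ = atan2(z, √(x²+y²)) = -41.44°, λ = atan2(y, x) = -141.20°.

-41.44°, -141.20°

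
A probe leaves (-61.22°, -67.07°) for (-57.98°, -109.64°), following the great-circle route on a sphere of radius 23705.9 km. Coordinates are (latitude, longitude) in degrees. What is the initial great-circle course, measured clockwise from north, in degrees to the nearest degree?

Δλ = -42.570° = -0.7430 rad.
y = sin Δλ · cos φ₂ = (-0.6765)(0.5302) = -0.3587
x = cos φ₁ sin φ₂ − sin φ₁ cos φ₂ cos Δλ = (0.4814)(-0.8479) − (-0.8765)(0.5302)(0.7365) = -0.0660
θ = atan2(y, x) = -100.42°; adding 360° gives 260°.

260°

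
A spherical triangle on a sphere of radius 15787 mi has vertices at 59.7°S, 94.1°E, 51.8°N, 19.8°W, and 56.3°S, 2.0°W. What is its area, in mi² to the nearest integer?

289648102 mi²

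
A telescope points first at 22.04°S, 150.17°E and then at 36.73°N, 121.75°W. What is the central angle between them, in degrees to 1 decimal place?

In radians: φ₁ = -0.3847, φ₂ = 0.6411, Δλ = 88.080° = 1.5373 rad.
Haversine: a = sin²(Δφ/2) + cos φ₁ cos φ₂ sin²(Δλ/2) = 0.2408 + (0.9269)(0.8015)(0.4832) = 0.59976.
Central angle c = 2·arcsin(√a) = 1.77167 rad.
So the angular separation is 101.5°.

101.5°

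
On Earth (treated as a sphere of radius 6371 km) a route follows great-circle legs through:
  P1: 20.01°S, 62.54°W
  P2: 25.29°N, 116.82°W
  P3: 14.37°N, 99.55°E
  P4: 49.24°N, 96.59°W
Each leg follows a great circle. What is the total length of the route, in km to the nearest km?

Leg P1→P2: central angle 1.2134 rad, distance 7730.7 km.
Leg P2→P3: central angle 2.2133 rad, distance 14101.2 km.
Leg P3→P4: central angle 2.0037 rad, distance 12765.9 km.
Total: 7730.7 + 14101.2 + 12765.9 ≈ 34598 km.

34598 km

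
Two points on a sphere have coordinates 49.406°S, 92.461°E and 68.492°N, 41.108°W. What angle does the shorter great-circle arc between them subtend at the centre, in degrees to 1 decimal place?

150.6°

Let φ₁ = -0.8623 rad, φ₂ = 1.1954 rad, and Δλ = -2.3312 rad.
Haversine: a = sin²(Δφ/2) + cos φ₁ cos φ₂ sin²(Δλ/2) = 0.7339 + (0.6507)(0.3666)(0.8446) = 0.93544.
Central angle c = 2·arcsin(√a) = 2.62781 rad.
So the angular separation is 150.6°.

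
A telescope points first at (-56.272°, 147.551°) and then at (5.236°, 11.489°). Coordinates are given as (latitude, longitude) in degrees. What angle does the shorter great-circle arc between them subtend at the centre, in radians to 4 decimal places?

2.0647 rad

In radians: φ₁ = -0.9821, φ₂ = 0.0914, Δλ = -136.062° = -2.3747 rad.
cos c = sin φ₁ sin φ₂ + cos φ₁ cos φ₂ cos Δλ = (-0.8317)(0.0913) + (0.5553)(0.9958)(-0.7201) = -0.47406,
so c = arccos(-0.47406) = 2.06469 rad.
So the angular separation is 2.0647 rad.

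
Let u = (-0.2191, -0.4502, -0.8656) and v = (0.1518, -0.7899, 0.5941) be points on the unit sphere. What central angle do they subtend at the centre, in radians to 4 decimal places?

u·v = -0.1919; |u| = 1.0000, |v| = 1.0000.
cos θ = (u·v)/(|u||v|) = -0.1919, so θ = 1.7639 rad.

1.7639 rad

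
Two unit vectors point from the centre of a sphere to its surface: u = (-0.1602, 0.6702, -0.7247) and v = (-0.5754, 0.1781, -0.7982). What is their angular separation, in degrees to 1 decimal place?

u·v = 0.7900; |u| = 1.0000, |v| = 1.0000.
cos θ = (u·v)/(|u||v|) = 0.7900, so θ = 37.8°.

37.8°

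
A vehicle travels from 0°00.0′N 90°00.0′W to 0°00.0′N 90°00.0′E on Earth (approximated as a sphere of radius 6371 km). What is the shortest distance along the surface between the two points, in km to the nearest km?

20015 km

Let φ₁ = 0.0000 rad, φ₂ = 0.0000 rad, and Δλ = -3.1416 rad.
Haversine: a = sin²(Δφ/2) + cos φ₁ cos φ₂ sin²(Δλ/2) = 0.0000 + (1.0000)(1.0000)(1.0000) = 1.00000.
Central angle c = 2·arcsin(√a) = 3.14159 rad.
Distance = R·c = 6371 × 3.1416 ≈ 20015 km.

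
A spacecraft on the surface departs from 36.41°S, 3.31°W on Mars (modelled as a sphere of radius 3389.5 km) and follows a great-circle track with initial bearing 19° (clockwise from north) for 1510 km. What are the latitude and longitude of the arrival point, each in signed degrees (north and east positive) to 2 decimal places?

-11.99°, 4.94°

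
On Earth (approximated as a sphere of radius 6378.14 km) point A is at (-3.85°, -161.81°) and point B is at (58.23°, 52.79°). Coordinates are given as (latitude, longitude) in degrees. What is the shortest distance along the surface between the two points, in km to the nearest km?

13281 km

Let φ₁ = -0.0672 rad, φ₂ = 1.0163 rad, and Δλ = -2.5377 rad.
Haversine: a = sin²(Δφ/2) + cos φ₁ cos φ₂ sin²(Δλ/2) = 0.2659 + (0.9977)(0.5265)(0.9116) = 0.74475.
Central angle c = 2·arcsin(√a) = 2.08231 rad.
Distance = R·c = 6378.14 × 2.0823 ≈ 13281 km.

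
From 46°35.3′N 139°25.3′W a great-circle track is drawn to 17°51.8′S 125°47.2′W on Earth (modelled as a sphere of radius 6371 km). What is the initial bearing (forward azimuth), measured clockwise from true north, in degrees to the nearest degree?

With φ₁ = 0.8131, φ₂ = -0.3118, Δλ = 0.2380 rad, the forward-azimuth formula gives
θ = atan2( sin Δλ cos φ₂ , cos φ₁ sin φ₂ − sin φ₁ cos φ₂ cos Δλ ) = atan2(0.2244, -0.8827) = 165.74°.
So the initial bearing is 166°.

166°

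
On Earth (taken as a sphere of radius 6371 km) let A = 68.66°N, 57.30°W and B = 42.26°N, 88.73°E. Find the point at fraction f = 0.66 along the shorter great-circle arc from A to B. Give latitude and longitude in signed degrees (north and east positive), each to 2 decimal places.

Central angle δ = 1.1560 rad. Interpolating on the sphere with fraction f = 0.66:
P = [sin((1−f)δ)·A + sin(fδ)·B] / sin δ = 0.4185·A + 0.7551·B in Cartesian coordinates,
giving P = (0.0947, 0.4306, 0.8976), i.e. latitude 63.84°, longitude 77.60°.

63.84°, 77.60°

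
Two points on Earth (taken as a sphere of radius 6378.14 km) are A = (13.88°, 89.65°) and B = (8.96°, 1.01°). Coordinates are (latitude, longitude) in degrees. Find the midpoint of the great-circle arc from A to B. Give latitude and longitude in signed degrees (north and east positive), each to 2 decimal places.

15.77°, 44.84°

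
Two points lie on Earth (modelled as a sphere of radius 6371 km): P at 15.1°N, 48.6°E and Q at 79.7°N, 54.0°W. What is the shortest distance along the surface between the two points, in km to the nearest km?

8603 km

Let φ₁ = 0.2635 rad, φ₂ = 1.3910 rad, and Δλ = -1.7907 rad.
cos c = sin φ₁ sin φ₂ + cos φ₁ cos φ₂ cos Δλ = (0.2605)(0.9839) + (0.9655)(0.1788)(-0.2181) = 0.21865,
so c = arccos(0.21865) = 1.35037 rad.
Distance = R·c = 6371 × 1.3504 ≈ 8603 km.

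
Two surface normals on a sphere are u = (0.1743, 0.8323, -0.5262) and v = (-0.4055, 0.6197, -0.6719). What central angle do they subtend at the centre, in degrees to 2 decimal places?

36.99°

u·v = 0.7987; |u| = 1.0000, |v| = 1.0000.
cos θ = (u·v)/(|u||v|) = 0.7987, so θ = 36.99°.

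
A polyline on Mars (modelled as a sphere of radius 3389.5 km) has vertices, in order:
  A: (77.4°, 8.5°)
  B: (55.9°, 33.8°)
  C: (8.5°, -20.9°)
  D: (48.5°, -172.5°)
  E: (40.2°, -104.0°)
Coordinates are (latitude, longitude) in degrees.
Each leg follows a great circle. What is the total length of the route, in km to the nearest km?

14953 km

Leg A→B: central angle 0.4061 rad, distance 1376.3 km.
Leg B→C: central angle 1.1121 rad, distance 3769.4 km.
Leg C→D: central angle 2.0553 rad, distance 6966.4 km.
Leg D→E: central angle 0.8381 rad, distance 2840.6 km.
Total: 1376.3 + 3769.4 + 6966.4 + 2840.6 ≈ 14953 km.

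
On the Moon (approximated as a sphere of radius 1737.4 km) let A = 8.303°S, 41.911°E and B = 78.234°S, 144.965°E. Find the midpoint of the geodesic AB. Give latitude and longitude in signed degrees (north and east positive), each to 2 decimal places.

Central angle δ = 1.4749 rad. Interpolating on the sphere with fraction f = 0.5:
P = [sin((1−f)δ)·A + sin(fδ)·B] / sin δ = 0.6755·A + 0.6755·B in Cartesian coordinates,
giving P = (0.3846, 0.5256, -0.7588), i.e. latitude -49.36°, longitude 53.80°.

-49.36°, 53.80°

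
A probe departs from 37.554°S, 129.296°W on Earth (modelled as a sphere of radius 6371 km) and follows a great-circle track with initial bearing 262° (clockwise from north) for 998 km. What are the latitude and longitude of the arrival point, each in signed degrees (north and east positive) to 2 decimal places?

Angular distance δ = d/R = 998/6371 = 0.15665 rad; initial bearing θ = 4.5728 rad.
sin φ₂ = sin φ₁ cos δ + cos φ₁ sin δ cos θ = (-0.6095)(0.9878) + (0.7928)(0.1560)(-0.1392) = -0.6193, so φ₂ = -38.26°.
Δλ = atan2(sin θ sin δ cos φ₁, cos δ − sin φ₁ sin φ₂) = atan2(-0.1225, 0.6103) = -11.347°.
λ₂ = -129.296° − 11.347° = -140.64°.

-38.26°, -140.64°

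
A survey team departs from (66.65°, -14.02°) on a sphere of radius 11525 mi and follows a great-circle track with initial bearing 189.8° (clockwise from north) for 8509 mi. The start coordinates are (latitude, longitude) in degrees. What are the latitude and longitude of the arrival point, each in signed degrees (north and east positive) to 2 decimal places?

24.59°, -21.26°

Angular distance δ = d/R = 8509/11525 = 0.73831 rad; initial bearing θ = 3.3126 rad.
sin φ₂ = sin φ₁ cos δ + cos φ₁ sin δ cos θ = (0.9181)(0.7396) + (0.3963)(0.6730)(-0.9854) = 0.4162, so φ₂ = 24.59°.
Δλ = atan2(sin θ sin δ cos φ₁, cos δ − sin φ₁ sin φ₂) = atan2(-0.0454, 0.3575) = -7.238°.
λ₂ = -14.020° − 7.238° = -21.26°.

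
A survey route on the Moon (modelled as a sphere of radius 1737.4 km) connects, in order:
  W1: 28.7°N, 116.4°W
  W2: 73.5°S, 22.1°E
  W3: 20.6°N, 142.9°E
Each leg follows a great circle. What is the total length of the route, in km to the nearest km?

7538 km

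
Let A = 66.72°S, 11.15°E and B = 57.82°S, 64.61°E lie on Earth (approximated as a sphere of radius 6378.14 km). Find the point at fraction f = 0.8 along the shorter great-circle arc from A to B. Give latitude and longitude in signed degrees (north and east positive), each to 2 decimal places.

The central angle between A and B is δ = 0.4446 rad.
With f = 0.8, the slerp weights are sin((1−f)δ)/sin δ = 0.2065 and sin(fδ)/sin δ = 0.8096.
Weighted sum of the unit vectors: (0.2065)·(0.3878,0.0764,-0.9186) + (0.8096)·(0.2284,0.4811,-0.8464) = (0.2650, 0.4053, -0.8749).
Converting back: φ = atan2(z, √(x²+y²)) = -61.04°, λ = atan2(y, x) = 56.83°.

-61.04°, 56.83°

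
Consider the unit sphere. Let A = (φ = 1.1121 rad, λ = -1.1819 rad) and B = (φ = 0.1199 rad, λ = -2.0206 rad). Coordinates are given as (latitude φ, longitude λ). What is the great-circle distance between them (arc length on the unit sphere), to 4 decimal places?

With latitudes φ₁ = 63.719°, φ₂ = 6.870° and longitude difference Δλ = -48.054°:
cos c = sin φ₁ sin φ₂ + cos φ₁ cos φ₂ cos Δλ = (0.8966)(0.1196) + (0.4428)(0.9928)(0.6684) = 0.40109,
so c = arccos(0.40109) = 1.15809 rad.
On the unit sphere the arc length equals the central angle: 1.1581.

1.1581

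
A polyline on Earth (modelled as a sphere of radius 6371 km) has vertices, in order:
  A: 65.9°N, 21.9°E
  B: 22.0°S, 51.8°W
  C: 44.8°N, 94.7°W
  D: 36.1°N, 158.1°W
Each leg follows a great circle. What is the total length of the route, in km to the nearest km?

Leg A→B: central angle 1.8087 rad, distance 11523.4 km.
Leg B→C: central angle 1.3511 rad, distance 8607.5 km.
Leg C→D: central angle 0.8341 rad, distance 5313.7 km.
Total: 11523.4 + 8607.5 + 5313.7 ≈ 25445 km.

25445 km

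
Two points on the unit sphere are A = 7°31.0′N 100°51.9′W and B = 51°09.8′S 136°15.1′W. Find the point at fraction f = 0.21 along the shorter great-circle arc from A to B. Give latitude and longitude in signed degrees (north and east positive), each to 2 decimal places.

The central angle between A and B is δ = 1.1539 rad.
With f = 0.21, the slerp weights are sin((1−f)δ)/sin δ = 0.8645 and sin(fδ)/sin δ = 0.2624.
Weighted sum of the unit vectors: (0.8645)·(-0.1869,-0.9736,0.1308) + (0.2624)·(-0.4530,-0.4336,-0.7789) = (-0.2804, -0.9555, -0.0913).
Converting back: φ = atan2(z, √(x²+y²)) = -5.24°, λ = atan2(y, x) = -106.36°.

-5.24°, -106.36°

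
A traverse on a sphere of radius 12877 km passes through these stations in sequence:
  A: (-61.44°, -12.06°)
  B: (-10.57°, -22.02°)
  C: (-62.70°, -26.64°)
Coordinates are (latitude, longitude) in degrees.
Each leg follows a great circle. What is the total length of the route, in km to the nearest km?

Leg A→B: central angle 0.8969 rad, distance 11550.0 km.
Leg B→C: central angle 0.9117 rad, distance 11739.9 km.
Total: 11550.0 + 11739.9 ≈ 23290 km.

23290 km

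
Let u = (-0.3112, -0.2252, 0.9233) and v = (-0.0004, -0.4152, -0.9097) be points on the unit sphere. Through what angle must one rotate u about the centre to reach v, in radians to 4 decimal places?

u·v = -0.7463; |u| = 1.0000, |v| = 1.0000.
cos θ = (u·v)/(|u||v|) = -0.7463, so θ = 2.4133 rad.

2.4133 rad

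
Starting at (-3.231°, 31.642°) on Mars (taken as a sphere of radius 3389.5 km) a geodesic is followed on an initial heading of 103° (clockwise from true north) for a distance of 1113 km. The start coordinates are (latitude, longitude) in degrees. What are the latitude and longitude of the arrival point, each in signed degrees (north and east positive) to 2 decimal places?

Angular distance δ = d/R = 1113/3389.5 = 0.32837 rad; initial bearing θ = 1.7977 rad.
sin φ₂ = sin φ₁ cos δ + cos φ₁ sin δ cos θ = (-0.0564)(0.9466) + (0.9984)(0.3225)(-0.2250) = -0.1258, so φ₂ = -7.23°.
Δλ = atan2(sin θ sin δ cos φ₁, cos δ − sin φ₁ sin φ₂) = atan2(0.3137, 0.9395) = 18.466°.
λ₂ = 31.642° + 18.466° = 50.11°.

-7.23°, 50.11°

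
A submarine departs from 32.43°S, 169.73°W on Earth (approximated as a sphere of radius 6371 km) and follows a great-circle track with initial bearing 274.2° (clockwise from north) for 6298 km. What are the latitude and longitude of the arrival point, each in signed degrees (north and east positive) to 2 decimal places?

-14.08°, 131.09°

Angular distance δ = d/R = 6298/6371 = 0.98854 rad; initial bearing θ = 4.7857 rad.
sin φ₂ = sin φ₁ cos δ + cos φ₁ sin δ cos θ = (-0.5363)(0.5499) + (0.8440)(0.8352)(0.0732) = -0.2433, so φ₂ = -14.08°.
Δλ = atan2(sin θ sin δ cos φ₁, cos δ − sin φ₁ sin φ₂) = atan2(-0.7031, 0.4195) = -59.180°.
λ₂ = -169.730° − 59.180° = -228.91° → 131.09° after wrapping to (−180°, 180°].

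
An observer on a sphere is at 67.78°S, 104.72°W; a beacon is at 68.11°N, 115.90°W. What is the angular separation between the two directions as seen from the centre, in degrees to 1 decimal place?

136.1°

In radians: φ₁ = -1.1830, φ₂ = 1.1887, Δλ = -11.180° = -0.1951 rad.
Haversine: a = sin²(Δφ/2) + cos φ₁ cos φ₂ sin²(Δλ/2) = 0.8590 + (0.3782)(0.3728)(0.0095) = 0.86034.
Central angle c = 2·arcsin(√a) = 2.37558 rad.
So the angular separation is 136.1°.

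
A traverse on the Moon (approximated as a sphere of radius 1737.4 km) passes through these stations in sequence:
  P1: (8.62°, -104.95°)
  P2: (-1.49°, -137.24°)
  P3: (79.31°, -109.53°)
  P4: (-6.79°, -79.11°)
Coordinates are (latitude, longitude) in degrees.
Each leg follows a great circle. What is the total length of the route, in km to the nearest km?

Leg P1→P2: central angle 0.5888 rad, distance 1022.9 km.
Leg P2→P3: central angle 1.4317 rad, distance 2487.5 km.
Leg P3→P4: central angle 1.5281 rad, distance 2655.0 km.
Total: 1022.9 + 2487.5 + 2655.0 ≈ 6165 km.

6165 km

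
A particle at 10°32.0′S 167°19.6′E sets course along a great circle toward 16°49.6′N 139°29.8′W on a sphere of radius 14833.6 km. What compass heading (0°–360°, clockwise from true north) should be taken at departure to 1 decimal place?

63.1°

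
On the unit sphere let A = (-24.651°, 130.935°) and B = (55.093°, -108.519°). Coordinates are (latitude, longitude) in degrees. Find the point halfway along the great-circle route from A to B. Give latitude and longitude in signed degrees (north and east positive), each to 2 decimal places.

27.01°, 169.50°

The central angle between A and B is δ = 2.2223 rad.
With f = 0.5, the slerp weights are sin((1−f)δ)/sin δ = 1.1271 and sin(fδ)/sin δ = 1.1271.
Weighted sum of the unit vectors: (1.1271)·(-0.5955,0.6866,-0.4171) + (1.1271)·(-0.1818,-0.5426,0.8201) = (-0.8760, 0.1623, 0.4542).
Converting back: φ = atan2(z, √(x²+y²)) = 27.01°, λ = atan2(y, x) = 169.50°.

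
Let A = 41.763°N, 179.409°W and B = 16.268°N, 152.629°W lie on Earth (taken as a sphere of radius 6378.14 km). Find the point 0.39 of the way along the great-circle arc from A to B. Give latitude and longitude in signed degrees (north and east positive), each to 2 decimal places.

Central angle δ = 0.5991 rad. Interpolating on the sphere with fraction f = 0.39:
P = [sin((1−f)δ)·A + sin(fδ)·B] / sin δ = 0.6338·A + 0.4106·B in Cartesian coordinates,
giving P = (-0.8227, -0.1861, 0.5371), i.e. latitude 32.49°, longitude -167.26°.

32.49°, -167.26°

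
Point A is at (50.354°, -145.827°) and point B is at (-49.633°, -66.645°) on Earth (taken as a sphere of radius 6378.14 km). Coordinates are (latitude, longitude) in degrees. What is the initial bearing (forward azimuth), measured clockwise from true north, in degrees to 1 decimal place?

Δλ = 79.182° = 1.3820 rad.
y = sin Δλ · cos φ₂ = (0.9822)(0.6477) = 0.6362
x = cos φ₁ sin φ₂ − sin φ₁ cos φ₂ cos Δλ = (0.6380)(-0.7619) − (0.7700)(0.6477)(0.1877) = -0.5797
θ = atan2(y, x) = 132.34°, so the bearing is 132.3°.

132.3°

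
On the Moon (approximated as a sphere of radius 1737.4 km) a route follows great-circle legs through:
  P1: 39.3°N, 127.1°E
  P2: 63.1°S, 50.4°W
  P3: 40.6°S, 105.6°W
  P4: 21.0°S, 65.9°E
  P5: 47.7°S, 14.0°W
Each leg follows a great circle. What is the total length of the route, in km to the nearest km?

11555 km

Leg P1→P2: central angle 2.7254 rad, distance 4735.1 km.
Leg P2→P3: central angle 0.6818 rad, distance 1184.6 km.
Leg P3→P4: central angle 2.0576 rad, distance 3574.9 km.
Leg P4→P5: central angle 1.1861 rad, distance 2060.8 km.
Total: 4735.1 + 1184.6 + 3574.9 + 2060.8 ≈ 11555 km.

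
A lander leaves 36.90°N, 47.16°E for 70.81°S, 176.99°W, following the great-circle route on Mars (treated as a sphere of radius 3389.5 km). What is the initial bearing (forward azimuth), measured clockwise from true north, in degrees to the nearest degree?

160°

With φ₁ = 0.6440, φ₂ = -1.2359, Δλ = 2.3710 rad, the forward-azimuth formula gives
θ = atan2( sin Δλ cos φ₂ , cos φ₁ sin φ₂ − sin φ₁ cos φ₂ cos Δλ ) = atan2(0.2290, -0.6136) = 159.54°.
So the initial bearing is 160°.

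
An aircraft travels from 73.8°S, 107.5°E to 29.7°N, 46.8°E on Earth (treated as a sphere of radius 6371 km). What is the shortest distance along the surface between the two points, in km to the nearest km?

Let φ₁ = -1.2881 rad, φ₂ = 0.5184 rad, and Δλ = -1.0594 rad.
Haversine: a = sin²(Δφ/2) + cos φ₁ cos φ₂ sin²(Δλ/2) = 0.6167 + (0.2790)(0.8686)(0.2553) = 0.67859.
Central angle c = 2·arcsin(√a) = 1.93605 rad.
Distance = R·c = 6371 × 1.9361 ≈ 12335 km.

12335 km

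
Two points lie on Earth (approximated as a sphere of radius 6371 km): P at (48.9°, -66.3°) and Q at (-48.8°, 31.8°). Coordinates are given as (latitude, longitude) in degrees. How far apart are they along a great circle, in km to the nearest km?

14333 km

With latitudes φ₁ = 48.900°, φ₂ = -48.800° and longitude difference Δλ = 98.100°:
Haversine: a = sin²(Δφ/2) + cos φ₁ cos φ₂ sin²(Δλ/2) = 0.5670 + (0.6574)(0.6587)(0.5705) = 0.81400.
Central angle c = 2·arcsin(√a) = 2.24978 rad.
Distance = R·c = 6371 × 2.2498 ≈ 14333 km.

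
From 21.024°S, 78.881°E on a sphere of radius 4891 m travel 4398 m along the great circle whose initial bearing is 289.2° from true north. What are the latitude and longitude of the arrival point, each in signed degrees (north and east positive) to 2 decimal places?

Angular distance δ = d/R = 4398/4891 = 0.89920 rad; initial bearing θ = 5.0475 rad.
sin φ₂ = sin φ₁ cos δ + cos φ₁ sin δ cos θ = (-0.3588)(0.6222) + (0.9334)(0.7828)(0.3289) = 0.0171, so φ₂ = 0.98°.
Δλ = atan2(sin θ sin δ cos φ₁, cos δ − sin φ₁ sin φ₂) = atan2(-0.6901, 0.6284) = -47.680°.
λ₂ = 78.881° − 47.680° = 31.20°.

0.98°, 31.20°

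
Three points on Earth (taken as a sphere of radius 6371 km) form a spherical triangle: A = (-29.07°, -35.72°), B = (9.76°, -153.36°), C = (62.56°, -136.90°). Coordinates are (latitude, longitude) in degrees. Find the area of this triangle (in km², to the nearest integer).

68751259 km²

Side lengths (central angles): a = 0.9447, b = 2.1052, c = 2.0737 rad; semiperimeter s = 2.5618.
By l'Huilier's theorem, tan(E/4) = √[tan(s/2) tan((s−a)/2) tan((s−b)/2) tan((s−c)/2)], giving spherical excess E = 1.6938 rad.
Area = E·R² = 1.6938 × (6371)² ≈ 68751259 km².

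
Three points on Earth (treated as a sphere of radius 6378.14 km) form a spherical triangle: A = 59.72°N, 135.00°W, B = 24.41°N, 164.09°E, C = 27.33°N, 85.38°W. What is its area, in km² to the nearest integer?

Side lengths (central angles): a = 1.6649, b = 0.8139, c = 0.9519 rad; semiperimeter s = 1.7154.
By l'Huilier's theorem, tan(E/4) = √[tan(s/2) tan((s−a)/2) tan((s−b)/2) tan((s−c)/2)], giving spherical excess E = 0.3005 rad.
Area = E·R² = 0.3005 × (6378.14)² ≈ 12226562 km².

12226562 km²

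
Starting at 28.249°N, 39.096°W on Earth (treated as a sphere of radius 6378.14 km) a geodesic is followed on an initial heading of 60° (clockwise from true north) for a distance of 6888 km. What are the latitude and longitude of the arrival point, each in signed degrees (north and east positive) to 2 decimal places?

Angular distance δ = d/R = 6888/6378.14 = 1.07994 rad; initial bearing θ = 1.0472 rad.
sin φ₂ = sin φ₁ cos δ + cos φ₁ sin δ cos θ = (0.4733)(0.4714) + (0.8809)(0.8819)(0.5000) = 0.6116, so φ₂ = 37.70°.
Δλ = atan2(sin θ sin δ cos φ₁, cos δ − sin φ₁ sin φ₂) = atan2(0.6728, 0.1819) = 74.869°.
λ₂ = -39.096° + 74.869° = 35.77°.

37.70°, 35.77°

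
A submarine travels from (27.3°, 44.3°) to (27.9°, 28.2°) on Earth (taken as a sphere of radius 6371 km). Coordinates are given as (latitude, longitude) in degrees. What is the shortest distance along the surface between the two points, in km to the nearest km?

1587 km

In radians: φ₁ = 0.4765, φ₂ = 0.4869, Δλ = -16.100° = -0.2810 rad.
cos c = sin φ₁ sin φ₂ + cos φ₁ cos φ₂ cos Δλ = (0.4586)(0.4679) + (0.8886)(0.8838)(0.9608) = 0.96914,
so c = arccos(0.96914) = 0.24906 rad.
Distance = R·c = 6371 × 0.2491 ≈ 1587 km.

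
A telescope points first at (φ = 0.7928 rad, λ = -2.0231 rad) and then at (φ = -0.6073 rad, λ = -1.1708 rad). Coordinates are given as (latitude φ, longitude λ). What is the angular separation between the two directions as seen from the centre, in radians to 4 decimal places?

Let φ₁ = 0.7928 rad, φ₂ = -0.6073 rad, and Δλ = 0.8523 rad.
Haversine: a = sin²(Δφ/2) + cos φ₁ cos φ₂ sin²(Δλ/2) = 0.4151 + (0.7019)(0.8212)(0.1709) = 0.51355.
Central angle c = 2·arcsin(√a) = 1.59790 rad.
So the angular separation is 1.5979 rad.

1.5979 rad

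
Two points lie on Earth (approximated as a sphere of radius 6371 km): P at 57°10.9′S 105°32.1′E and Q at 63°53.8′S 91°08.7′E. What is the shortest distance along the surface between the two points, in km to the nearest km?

1080 km

In radians: φ₁ = -0.9980, φ₂ = -1.1152, Δλ = -14.390° = -0.2512 rad.
cos c = sin φ₁ sin φ₂ + cos φ₁ cos φ₂ cos Δλ = (-0.8404)(-0.8980) + (0.5420)(0.4400)(0.9686) = 0.98566,
so c = arccos(0.98566) = 0.16956 rad.
Distance = R·c = 6371 × 0.1696 ≈ 1080 km.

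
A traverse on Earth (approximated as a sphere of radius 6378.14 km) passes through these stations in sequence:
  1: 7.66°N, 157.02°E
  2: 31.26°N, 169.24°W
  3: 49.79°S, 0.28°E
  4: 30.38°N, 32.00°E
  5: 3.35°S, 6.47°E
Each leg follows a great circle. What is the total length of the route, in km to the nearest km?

Leg 1→2: central angle 0.6862 rad, distance 4376.6 km.
Leg 2→3: central angle 2.7904 rad, distance 17797.3 km.
Leg 3→4: central angle 1.4832 rad, distance 9459.7 km.
Leg 4→5: central angle 0.7264 rad, distance 4633.0 km.
Total: 4376.6 + 17797.3 + 9459.7 + 4633.0 ≈ 36267 km.

36267 km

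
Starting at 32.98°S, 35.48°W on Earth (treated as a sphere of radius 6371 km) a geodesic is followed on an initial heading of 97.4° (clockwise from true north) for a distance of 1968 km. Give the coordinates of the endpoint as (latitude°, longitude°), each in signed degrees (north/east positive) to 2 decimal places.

-33.46°, -14.29°

Angular distance δ = d/R = 1968/6371 = 0.30890 rad; initial bearing θ = 1.7000 rad.
sin φ₂ = sin φ₁ cos δ + cos φ₁ sin δ cos θ = (-0.5443)(0.9527) + (0.8389)(0.3040)(-0.1288) = -0.5514, so φ₂ = -33.46°.
Δλ = atan2(sin θ sin δ cos φ₁, cos δ − sin φ₁ sin φ₂) = atan2(0.2529, 0.6525) = 21.185°.
λ₂ = -35.480° + 21.185° = -14.29°.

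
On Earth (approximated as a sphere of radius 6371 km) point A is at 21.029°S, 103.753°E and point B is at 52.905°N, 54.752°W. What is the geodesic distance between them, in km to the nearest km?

16023 km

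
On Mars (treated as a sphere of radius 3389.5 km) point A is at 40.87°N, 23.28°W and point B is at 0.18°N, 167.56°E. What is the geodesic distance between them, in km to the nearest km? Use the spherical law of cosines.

8151 km

In radians: φ₁ = 0.7133, φ₂ = 0.0031, Δλ = -169.160° = -2.9524 rad.
cos c = sin φ₁ sin φ₂ + cos φ₁ cos φ₂ cos Δλ = (0.6543)(0.0031) + (0.7562)(1.0000)(-0.9822) = -0.74064,
so c = arccos(-0.74064) = 2.40482 rad.
Distance = R·c = 3389.5 × 2.4048 ≈ 8151 km.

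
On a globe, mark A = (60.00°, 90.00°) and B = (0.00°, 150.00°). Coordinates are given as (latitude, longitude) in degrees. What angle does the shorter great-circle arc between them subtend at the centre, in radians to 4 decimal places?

With latitudes φ₁ = 60.000°, φ₂ = 0.000° and longitude difference Δλ = 60.000°:
cos c = sin φ₁ sin φ₂ + cos φ₁ cos φ₂ cos Δλ = (0.8660)(0.0000) + (0.5000)(1.0000)(0.5000) = 0.25000,
so c = arccos(0.25000) = 1.31812 rad.
So the angular separation is 1.3181 rad.

1.3181 rad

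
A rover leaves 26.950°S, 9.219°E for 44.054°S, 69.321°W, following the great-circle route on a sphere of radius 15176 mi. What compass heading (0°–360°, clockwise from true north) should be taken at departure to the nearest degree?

232°

Δλ = -78.540° = -1.3708 rad.
y = sin Δλ · cos φ₂ = (-0.9801)(0.7187) = -0.7044
x = cos φ₁ sin φ₂ − sin φ₁ cos φ₂ cos Δλ = (0.8914)(-0.6953) − (-0.4532)(0.7187)(0.1987) = -0.5551
θ = atan2(y, x) = -128.24°; adding 360° gives 232°.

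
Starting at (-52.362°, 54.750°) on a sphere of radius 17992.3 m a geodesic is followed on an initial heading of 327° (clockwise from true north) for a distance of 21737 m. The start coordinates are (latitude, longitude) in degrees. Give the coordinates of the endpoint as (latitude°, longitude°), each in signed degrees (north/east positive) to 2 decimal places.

11.41°, 23.45°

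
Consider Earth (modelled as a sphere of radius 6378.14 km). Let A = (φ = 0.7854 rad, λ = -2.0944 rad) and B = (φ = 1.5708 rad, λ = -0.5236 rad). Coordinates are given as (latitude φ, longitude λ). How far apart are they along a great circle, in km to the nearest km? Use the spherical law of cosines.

With latitudes φ₁ = 45.000°, φ₂ = 90.000° and longitude difference Δλ = 90.000°:
cos c = sin φ₁ sin φ₂ + cos φ₁ cos φ₂ cos Δλ = (0.7071)(1.0000) + (0.7071)(-0.0000)(-0.0000) = 0.70711,
so c = arccos(0.70711) = 0.78540 rad.
Distance = R·c = 6378.14 × 0.7854 ≈ 5009 km.

5009 km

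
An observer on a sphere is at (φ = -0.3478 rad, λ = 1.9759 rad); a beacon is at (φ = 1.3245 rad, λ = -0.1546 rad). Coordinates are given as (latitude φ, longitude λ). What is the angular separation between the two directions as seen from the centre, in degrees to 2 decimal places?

With latitudes φ₁ = -19.927°, φ₂ = 75.888° and longitude difference Δλ = -122.069°:
Haversine: a = sin²(Δφ/2) + cos φ₁ cos φ₂ sin²(Δλ/2) = 0.5507 + (0.9401)(0.2438)(0.7655) = 0.72612.
Central angle c = 2·arcsin(√a) = 2.04008 rad.
So the angular separation is 116.89°.

116.89°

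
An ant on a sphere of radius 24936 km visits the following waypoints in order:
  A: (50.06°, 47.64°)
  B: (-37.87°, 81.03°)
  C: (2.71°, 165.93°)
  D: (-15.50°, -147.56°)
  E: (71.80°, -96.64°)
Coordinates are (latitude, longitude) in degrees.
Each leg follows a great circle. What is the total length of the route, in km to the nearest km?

140801 km

Leg A→B: central angle 1.6183 rad, distance 40355.0 km.
Leg B→C: central angle 1.5297 rad, distance 38144.9 km.
Leg C→D: central angle 0.8634 rad, distance 21530.9 km.
Leg D→E: central angle 1.6350 rad, distance 40769.7 km.
Total: 40355.0 + 38144.9 + 21530.9 + 40769.7 ≈ 140801 km.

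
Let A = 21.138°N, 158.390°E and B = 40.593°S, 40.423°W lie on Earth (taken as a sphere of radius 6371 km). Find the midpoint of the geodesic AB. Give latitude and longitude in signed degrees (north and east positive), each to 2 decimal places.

The central angle between A and B is δ = 2.7023 rad.
With f = 0.5, the slerp weights are sin((1−f)δ)/sin δ = 2.2949 and sin(fδ)/sin δ = 2.2949.
Weighted sum of the unit vectors: (2.2949)·(-0.8672,0.3435,0.3606) + (2.2949)·(0.5781,-0.4924,-0.6507) = (-0.6634, -0.3417, -0.6657).
Converting back: φ = atan2(z, √(x²+y²)) = -41.74°, λ = atan2(y, x) = -152.75°.

-41.74°, -152.75°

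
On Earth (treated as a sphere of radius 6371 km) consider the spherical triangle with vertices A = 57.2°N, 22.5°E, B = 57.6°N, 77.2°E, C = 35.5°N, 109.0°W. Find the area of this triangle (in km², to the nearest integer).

Side lengths (central angles): a = 1.5141, b = 1.3736, c = 0.5003 rad; semiperimeter s = 1.6940.
By l'Huilier's theorem, tan(E/4) = √[tan(s/2) tan((s−a)/2) tan((s−b)/2) tan((s−c)/2)], giving spherical excess E = 0.4218 rad.
Area = E·R² = 0.4218 × (6371)² ≈ 17122718 km².

17122718 km²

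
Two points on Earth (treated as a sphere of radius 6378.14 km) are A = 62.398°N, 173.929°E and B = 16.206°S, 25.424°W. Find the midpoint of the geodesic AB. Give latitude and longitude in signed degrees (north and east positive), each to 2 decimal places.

48.08°, -41.78°

Central angle δ = 2.3011 rad. Interpolating on the sphere with fraction f = 0.5:
P = [sin((1−f)δ)·A + sin(fδ)·B] / sin δ = 1.2255·A + 1.2255·B in Cartesian coordinates,
giving P = (0.4982, -0.4452, 0.7440), i.e. latitude 48.08°, longitude -41.78°.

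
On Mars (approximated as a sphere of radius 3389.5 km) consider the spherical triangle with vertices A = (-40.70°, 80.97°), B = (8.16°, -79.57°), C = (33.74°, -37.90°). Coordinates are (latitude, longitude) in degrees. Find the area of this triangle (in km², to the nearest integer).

Side lengths (central angles): a = 0.8042, b = 2.3004, c = 2.4983 rad; semiperimeter s = 2.8015.
By l'Huilier's theorem, tan(E/4) = √[tan(s/2) tan((s−a)/2) tan((s−b)/2) tan((s−c)/2)], giving spherical excess E = 2.1454 rad.
Area = E·R² = 2.1454 × (3389.5)² ≈ 24647561 km².

24647561 km²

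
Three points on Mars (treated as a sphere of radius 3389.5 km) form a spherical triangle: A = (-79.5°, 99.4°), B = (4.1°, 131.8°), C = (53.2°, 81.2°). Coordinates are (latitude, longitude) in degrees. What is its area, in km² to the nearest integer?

Side lengths (central angles): a = 1.1191, b = 2.3235, c = 1.4875 rad; semiperimeter s = 2.4651.
By l'Huilier's theorem, tan(E/4) = √[tan(s/2) tan((s−a)/2) tan((s−b)/2) tan((s−c)/2)], giving spherical excess E = 1.1375 rad.
Area = E·R² = 1.1375 × (3389.5)² ≈ 13068200 km².

13068200 km²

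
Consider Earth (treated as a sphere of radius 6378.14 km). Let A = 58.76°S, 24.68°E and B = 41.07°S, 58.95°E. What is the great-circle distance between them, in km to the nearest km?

With latitudes φ₁ = -58.760°, φ₂ = -41.070° and longitude difference Δλ = 34.270°:
cos c = sin φ₁ sin φ₂ + cos φ₁ cos φ₂ cos Δλ = (-0.8550)(-0.6570) + (0.5186)(0.7539)(0.8264) = 0.88484,
so c = arccos(0.88484) = 0.48466 rad.
Distance = R·c = 6378.14 × 0.4847 ≈ 3091 km.

3091 km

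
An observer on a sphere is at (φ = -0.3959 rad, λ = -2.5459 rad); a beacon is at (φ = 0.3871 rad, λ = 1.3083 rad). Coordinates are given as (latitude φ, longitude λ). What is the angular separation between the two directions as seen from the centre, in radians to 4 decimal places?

Let φ₁ = -0.3959 rad, φ₂ = 0.3871 rad, and Δλ = -2.4290 rad.
Haversine: a = sin²(Δφ/2) + cos φ₁ cos φ₂ sin²(Δλ/2) = 0.1456 + (0.9226)(0.9260)(0.8783) = 0.89603.
Central angle c = 2·arcsin(√a) = 2.48497 rad.
So the angular separation is 2.4850 rad.

2.4850 rad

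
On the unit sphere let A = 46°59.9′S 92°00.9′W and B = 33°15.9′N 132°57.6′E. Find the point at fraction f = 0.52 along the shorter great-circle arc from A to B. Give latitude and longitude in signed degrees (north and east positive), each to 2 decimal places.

-14.97°, -175.42°

The central angle between A and B is δ = 2.5057 rad.
With f = 0.52, the slerp weights are sin((1−f)δ)/sin δ = 1.5711 and sin(fδ)/sin δ = 1.6238.
Weighted sum of the unit vectors: (1.5711)·(-0.0240,-0.6816,-0.7313) + (1.6238)·(-0.5698,0.6119,0.5485) = (-0.9630, -0.0772, -0.2583).
Converting back: φ = atan2(z, √(x²+y²)) = -14.97°, λ = atan2(y, x) = -175.42°.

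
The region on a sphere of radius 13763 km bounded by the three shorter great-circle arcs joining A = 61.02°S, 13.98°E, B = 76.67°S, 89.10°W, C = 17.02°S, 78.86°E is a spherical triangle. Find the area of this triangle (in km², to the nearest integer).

63894485 km²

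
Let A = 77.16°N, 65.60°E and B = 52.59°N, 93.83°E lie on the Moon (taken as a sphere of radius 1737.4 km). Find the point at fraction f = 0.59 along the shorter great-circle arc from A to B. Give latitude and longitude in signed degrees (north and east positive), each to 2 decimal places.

Central angle δ = 0.4659 rad. Interpolating on the sphere with fraction f = 0.59:
P = [sin((1−f)δ)·A + sin(fδ)·B] / sin δ = 0.4226·A + 0.6042·B in Cartesian coordinates,
giving P = (0.0143, 0.4518, 0.8920), i.e. latitude 63.13°, longitude 88.19°.

63.13°, 88.19°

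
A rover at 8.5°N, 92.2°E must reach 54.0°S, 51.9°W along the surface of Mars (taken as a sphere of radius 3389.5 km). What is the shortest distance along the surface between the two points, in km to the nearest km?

7465 km

With latitudes φ₁ = 8.500°, φ₂ = -54.000° and longitude difference Δλ = -144.100°:
cos c = sin φ₁ sin φ₂ + cos φ₁ cos φ₂ cos Δλ = (0.1478)(-0.8090) + (0.9890)(0.5878)(-0.8100) = -0.59048,
so c = arccos(-0.59048) = 2.20245 rad.
Distance = R·c = 3389.5 × 2.2025 ≈ 7465 km.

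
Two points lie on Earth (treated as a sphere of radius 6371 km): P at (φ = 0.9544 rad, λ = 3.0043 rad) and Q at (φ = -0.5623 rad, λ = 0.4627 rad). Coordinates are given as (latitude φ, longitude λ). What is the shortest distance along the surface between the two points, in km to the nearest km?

16346 km

Let φ₁ = 0.9544 rad, φ₂ = -0.5623 rad, and Δλ = -2.5416 rad.
cos c = sin φ₁ sin φ₂ + cos φ₁ cos φ₂ cos Δλ = (0.8160)(-0.5331) + (0.5781)(0.8460)(-0.8253) = -0.83868,
so c = arccos(-0.83868) = 2.56566 rad.
Distance = R·c = 6371 × 2.5657 ≈ 16346 km.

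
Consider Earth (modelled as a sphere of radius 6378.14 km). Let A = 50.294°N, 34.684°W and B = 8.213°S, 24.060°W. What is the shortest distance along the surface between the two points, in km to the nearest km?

6594 km

In radians: φ₁ = 0.8778, φ₂ = -0.1433, Δλ = 10.624° = 0.1854 rad.
cos c = sin φ₁ sin φ₂ + cos φ₁ cos φ₂ cos Δλ = (0.7693)(-0.1429) + (0.6388)(0.9897)(0.9829) = 0.51156,
so c = arccos(0.51156) = 1.03380 rad.
Distance = R·c = 6378.14 × 1.0338 ≈ 6594 km.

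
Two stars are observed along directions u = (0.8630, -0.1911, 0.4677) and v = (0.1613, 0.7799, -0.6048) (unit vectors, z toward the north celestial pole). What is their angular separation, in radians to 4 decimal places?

u·v = -0.2927; |u| = 1.0000, |v| = 1.0000.
cos θ = (u·v)/(|u||v|) = -0.2927, so θ = 1.8678 rad.

1.8678 rad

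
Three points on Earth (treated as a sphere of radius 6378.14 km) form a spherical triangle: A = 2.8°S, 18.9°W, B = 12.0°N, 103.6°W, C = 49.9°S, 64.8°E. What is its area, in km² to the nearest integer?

79173361 km²

Side lengths (central angles): a = 2.4594, b = 1.4626, c = 1.4906 rad; semiperimeter s = 2.7063.
By l'Huilier's theorem, tan(E/4) = √[tan(s/2) tan((s−a)/2) tan((s−b)/2) tan((s−c)/2)], giving spherical excess E = 1.9462 rad.
Area = E·R² = 1.9462 × (6378.14)² ≈ 79173361 km².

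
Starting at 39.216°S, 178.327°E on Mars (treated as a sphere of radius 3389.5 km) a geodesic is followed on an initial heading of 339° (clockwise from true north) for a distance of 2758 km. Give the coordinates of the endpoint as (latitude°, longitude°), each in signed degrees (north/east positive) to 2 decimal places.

5.25°, 163.16°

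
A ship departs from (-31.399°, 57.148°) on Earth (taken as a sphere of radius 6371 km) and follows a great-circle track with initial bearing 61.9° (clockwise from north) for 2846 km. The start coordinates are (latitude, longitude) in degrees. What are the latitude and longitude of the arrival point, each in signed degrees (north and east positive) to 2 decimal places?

Angular distance δ = d/R = 2846/6371 = 0.44671 rad; initial bearing θ = 1.0804 rad.
sin φ₂ = sin φ₁ cos δ + cos φ₁ sin δ cos θ = (-0.5210)(0.9019) + (0.8536)(0.4320)(0.4710) = -0.2962, so φ₂ = -17.23°.
Δλ = atan2(sin θ sin δ cos φ₁, cos δ − sin φ₁ sin φ₂) = atan2(0.3253, 0.7476) = 23.515°.
λ₂ = 57.148° + 23.515° = 80.66°.

-17.23°, 80.66°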